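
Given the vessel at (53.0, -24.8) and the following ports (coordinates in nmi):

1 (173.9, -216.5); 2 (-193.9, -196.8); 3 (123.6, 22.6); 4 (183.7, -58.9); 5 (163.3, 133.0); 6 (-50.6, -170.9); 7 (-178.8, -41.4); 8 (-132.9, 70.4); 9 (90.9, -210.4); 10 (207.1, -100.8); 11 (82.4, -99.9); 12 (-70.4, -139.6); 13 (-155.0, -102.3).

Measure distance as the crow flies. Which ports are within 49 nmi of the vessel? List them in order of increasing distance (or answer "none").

Distances from (53.0, -24.8):
1: 226.6 nmi
2: 300.9 nmi
3: 85.0 nmi
4: 135.1 nmi
5: 192.5 nmi
6: 179.1 nmi
7: 232.4 nmi
8: 208.9 nmi
9: 189.4 nmi
10: 171.8 nmi
11: 80.6 nmi
12: 168.5 nmi
13: 222.0 nmi
Threshold 49 nmi: none within range.

none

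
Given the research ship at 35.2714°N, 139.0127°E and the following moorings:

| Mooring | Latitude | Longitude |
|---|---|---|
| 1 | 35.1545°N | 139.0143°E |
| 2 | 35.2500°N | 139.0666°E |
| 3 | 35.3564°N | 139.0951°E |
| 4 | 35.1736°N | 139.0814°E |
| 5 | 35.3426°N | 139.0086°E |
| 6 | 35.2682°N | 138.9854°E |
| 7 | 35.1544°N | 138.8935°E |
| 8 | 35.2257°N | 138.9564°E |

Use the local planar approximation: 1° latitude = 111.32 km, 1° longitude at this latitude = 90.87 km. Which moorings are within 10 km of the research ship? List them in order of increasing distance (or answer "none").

6, 2, 8, 5

Distances from 35.2714°N, 139.0127°E:
1: √((-0.1169·111.32)² + (0.0016·90.87)²) = √(169.346185 + 0.021139) = 13.0141 km
2: √((-0.0214·111.32)² + (0.0539·90.87)²) = √(5.675106 + 23.989356) = 5.4465 km
3: √((0.0850·111.32)² + (0.0824·90.87)²) = √(89.533229 + 56.065472) = 12.0664 km
4: √((-0.0978·111.32)² + (0.0687·90.87)²) = √(118.528859 + 38.972165) = 12.5499 km
5: √((0.0712·111.32)² + (-0.0041·90.87)²) = √(62.821222 + 0.138806) = 7.9347 km
6: √((-0.0032·111.32)² + (-0.0273·90.87)²) = √(0.126896 + 6.154126) = 2.5062 km
7: √((-0.1170·111.32)² + (-0.1192·90.87)²) = √(169.636037 + 117.325812) = 16.9399 km
8: √((-0.0457·111.32)² + (-0.0563·90.87)²) = √(25.880865 + 26.173262) = 7.2149 km
Threshold 10 km: 6 (2.5062 km), 2 (5.4465 km), 8 (7.2149 km), 5 (7.9347 km) are within range.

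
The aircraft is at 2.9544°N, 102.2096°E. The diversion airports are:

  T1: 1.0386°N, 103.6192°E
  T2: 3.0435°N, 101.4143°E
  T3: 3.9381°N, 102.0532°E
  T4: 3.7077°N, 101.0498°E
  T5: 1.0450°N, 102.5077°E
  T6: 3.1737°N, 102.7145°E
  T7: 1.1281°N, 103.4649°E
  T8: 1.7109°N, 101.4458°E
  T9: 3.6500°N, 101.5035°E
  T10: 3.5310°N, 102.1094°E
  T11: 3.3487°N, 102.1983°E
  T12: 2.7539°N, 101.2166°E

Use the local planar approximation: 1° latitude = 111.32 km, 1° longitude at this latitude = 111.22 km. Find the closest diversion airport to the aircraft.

Distances from 2.9544°N, 102.2096°E:
T1: √((-1.9158·111.32)² + (1.4096·111.22)²) = √(45482.751868 + 24578.623873) = 264.6911 km
T2: √((0.0891·111.32)² + (-0.7953·111.22)²) = √(98.378864 + 7823.980266) = 89.0076 km
T3: √((0.9837·111.32)² + (-0.1564·111.22)²) = √(11991.451026 + 302.579345) = 110.8784 km
T4: √((0.7533·111.32)² + (-1.1598·111.22)²) = √(7032.056155 + 16639.182698) = 153.8546 km
T5: √((-1.9094·111.32)² + (0.2981·111.22)²) = √(45179.376360 + 1099.232939) = 215.1246 km
T6: √((0.2193·111.32)² + (0.5049·111.22)²) = √(595.968984 + 3153.381554) = 61.2319 km
T7: √((-1.8263·111.32)² + (1.2553·111.22)²) = √(41332.400939 + 19492.199116) = 246.6264 km
T8: √((-1.2435·111.32)² + (-0.7638·111.22)²) = √(19161.873754 + 7216.474636) = 162.4141 km
T9: √((0.6956·111.32)² + (-0.7061·111.22)²) = √(5996.054091 + 6167.344446) = 110.2878 km
T10: √((0.5766·111.32)² + (-0.1002·111.22)²) = √(4119.985347 + 124.194174) = 65.1474 km
T11: √((0.3943·111.32)² + (-0.0113·111.22)²) = √(1926.637235 + 1.579511) = 43.9115 km
T12: √((-0.2005·111.32)² + (-0.9930·111.22)²) = √(498.167223 + 12197.316087) = 112.6742 km
Minimum: T11 at 43.9115 km.

T11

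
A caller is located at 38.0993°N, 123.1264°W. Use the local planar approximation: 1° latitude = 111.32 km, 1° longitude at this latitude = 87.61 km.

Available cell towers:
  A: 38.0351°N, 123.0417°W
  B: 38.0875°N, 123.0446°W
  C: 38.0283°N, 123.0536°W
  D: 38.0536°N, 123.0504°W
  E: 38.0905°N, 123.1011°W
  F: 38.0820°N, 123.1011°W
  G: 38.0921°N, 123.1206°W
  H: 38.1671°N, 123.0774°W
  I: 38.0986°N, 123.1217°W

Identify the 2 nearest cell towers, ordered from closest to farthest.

Distances from 38.0993°N, 123.1264°W:
A: 10.3025 km
B: 7.2859 km
C: 10.1562 km
D: 8.3794 km
E: 2.4234 km
F: 2.9363 km
G: 0.9490 km
H: 8.6829 km
I: 0.4191 km
Sorted: I (0.4191 km) < G (0.9490 km) < E (2.4234 km) < F (2.9363 km) < …

I, G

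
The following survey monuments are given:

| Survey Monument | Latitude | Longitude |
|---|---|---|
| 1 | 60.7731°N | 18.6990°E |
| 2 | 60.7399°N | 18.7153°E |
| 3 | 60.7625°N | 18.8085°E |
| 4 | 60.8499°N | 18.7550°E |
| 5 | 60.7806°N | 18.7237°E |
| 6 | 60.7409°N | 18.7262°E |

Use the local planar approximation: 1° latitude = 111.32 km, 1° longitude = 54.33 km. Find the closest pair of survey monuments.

Pairwise distances:
2–6: 0.6026 km
1–5: 1.5805 km
1–2: 3.8004 km
1–6: 3.8772 km
5–6: 4.4215 km
2–5: 4.5537 km
3–5: 5.0285 km
3–6: 5.0769 km
2–3: 5.6541 km
1–3: 6.0650 km
4–5: 7.8997 km
1–4: 9.0746 km
3–4: 10.1543 km
4–6: 12.2344 km
2–4: 12.4337 km
Closest pair: 2–6 at 0.6026 km.

2 and 6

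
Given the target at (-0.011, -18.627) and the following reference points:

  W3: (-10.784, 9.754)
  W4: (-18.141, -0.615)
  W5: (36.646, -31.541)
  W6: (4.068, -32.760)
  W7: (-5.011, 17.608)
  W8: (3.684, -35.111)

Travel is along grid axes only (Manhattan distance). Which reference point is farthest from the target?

W5

Distances from (-0.011, -18.627):
W3: 39.154
W4: 36.142
W5: 49.571
W6: 18.212
W7: 41.235
W8: 20.179
Maximum: W5 at 49.571.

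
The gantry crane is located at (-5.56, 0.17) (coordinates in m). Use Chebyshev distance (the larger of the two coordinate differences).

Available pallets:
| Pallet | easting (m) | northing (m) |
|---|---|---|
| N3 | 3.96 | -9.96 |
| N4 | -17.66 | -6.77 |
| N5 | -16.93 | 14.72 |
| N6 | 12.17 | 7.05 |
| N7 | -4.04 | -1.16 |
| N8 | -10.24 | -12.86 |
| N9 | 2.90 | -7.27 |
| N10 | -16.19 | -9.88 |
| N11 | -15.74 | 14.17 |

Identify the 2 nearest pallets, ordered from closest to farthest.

Distances from (-5.56, 0.17):
N3: max(|9.52|, |-10.13|) = 10.13 m
N4: max(|-12.10|, |-6.94|) = 12.10 m
N5: max(|-11.37|, |14.55|) = 14.55 m
N6: max(|17.73|, |6.88|) = 17.73 m
N7: max(|1.52|, |-1.33|) = 1.52 m
N8: max(|-4.68|, |-13.03|) = 13.03 m
N9: max(|8.46|, |-7.44|) = 8.46 m
N10: max(|-10.63|, |-10.05|) = 10.63 m
N11: max(|-10.18|, |14.00|) = 14.00 m
Sorted: N7 (1.52 m) < N9 (8.46 m) < N3 (10.13 m) < N10 (10.63 m) < …

N7, N9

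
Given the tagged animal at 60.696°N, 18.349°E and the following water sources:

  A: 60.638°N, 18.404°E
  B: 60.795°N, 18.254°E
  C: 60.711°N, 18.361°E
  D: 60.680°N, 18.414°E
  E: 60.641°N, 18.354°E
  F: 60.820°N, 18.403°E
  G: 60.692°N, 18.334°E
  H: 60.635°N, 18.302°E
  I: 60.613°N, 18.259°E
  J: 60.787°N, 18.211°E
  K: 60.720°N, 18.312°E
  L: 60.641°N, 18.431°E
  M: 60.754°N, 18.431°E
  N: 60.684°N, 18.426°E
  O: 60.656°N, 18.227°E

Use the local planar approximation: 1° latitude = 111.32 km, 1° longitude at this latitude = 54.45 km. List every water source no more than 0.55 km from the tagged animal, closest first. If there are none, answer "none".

Distances from 60.696°N, 18.349°E:
A: 7.117 km
B: 12.174 km
C: 1.793 km
D: 3.962 km
E: 6.129 km
F: 14.113 km
G: 0.930 km
H: 7.257 km
I: 10.459 km
J: 12.613 km
K: 3.346 km
L: 7.578 km
M: 7.850 km
N: 4.400 km
O: 7.997 km
Threshold 0.55 km: none within range.

none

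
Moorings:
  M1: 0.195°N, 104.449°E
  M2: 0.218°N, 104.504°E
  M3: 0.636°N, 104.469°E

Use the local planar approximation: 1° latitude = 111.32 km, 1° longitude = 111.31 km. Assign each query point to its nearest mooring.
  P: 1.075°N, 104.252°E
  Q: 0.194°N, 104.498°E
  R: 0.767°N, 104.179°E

P at 1.075°N, 104.252°E:
  M1: 100.386 km
  M2: 99.439 km
  M3: 54.513 km
  → nearest: M3 (54.513 km)
Q at 0.194°N, 104.498°E:
  M1: 5.455 km
  M2: 2.754 km
  M3: 49.309 km
  → nearest: M2 (2.754 km)
R at 0.767°N, 104.179°E:
  M1: 70.411 km
  M2: 71.019 km
  M3: 35.421 km
  → nearest: M3 (35.421 km)

P→M3; Q→M2; R→M3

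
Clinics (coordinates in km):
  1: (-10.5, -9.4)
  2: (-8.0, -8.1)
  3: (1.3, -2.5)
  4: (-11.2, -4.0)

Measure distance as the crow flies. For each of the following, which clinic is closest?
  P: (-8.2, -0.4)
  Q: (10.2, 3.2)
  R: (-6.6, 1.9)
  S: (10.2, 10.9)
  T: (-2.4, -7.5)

P at (-8.2, -0.4):
  1: √((-2.3)² + (-9.0)²) = √(5.290 + 81.000) = 9.3 km
  2: √((0.2)² + (-7.7)²) = √(0.040 + 59.290) = 7.7 km
  3: √((9.5)² + (-2.1)²) = √(90.250 + 4.410) = 9.7 km
  4: √((-3.0)² + (-3.6)²) = √(9.000 + 12.960) = 4.7 km
  → nearest: 4 (4.7 km)
Q at (10.2, 3.2):
  1: √((-20.7)² + (-12.6)²) = √(428.490 + 158.760) = 24.2 km
  2: √((-18.2)² + (-11.3)²) = √(331.240 + 127.690) = 21.4 km
  3: √((-8.9)² + (-5.7)²) = √(79.210 + 32.490) = 10.6 km
  4: √((-21.4)² + (-7.2)²) = √(457.960 + 51.840) = 22.6 km
  → nearest: 3 (10.6 km)
R at (-6.6, 1.9):
  1: √((-3.9)² + (-11.3)²) = √(15.210 + 127.690) = 12.0 km
  2: √((-1.4)² + (-10.0)²) = √(1.960 + 100.000) = 10.1 km
  3: √((7.9)² + (-4.4)²) = √(62.410 + 19.360) = 9.0 km
  4: √((-4.6)² + (-5.9)²) = √(21.160 + 34.810) = 7.5 km
  → nearest: 4 (7.5 km)
S at (10.2, 10.9):
  1: √((-20.7)² + (-20.3)²) = √(428.490 + 412.090) = 29.0 km
  2: √((-18.2)² + (-19.0)²) = √(331.240 + 361.000) = 26.3 km
  3: √((-8.9)² + (-13.4)²) = √(79.210 + 179.560) = 16.1 km
  4: √((-21.4)² + (-14.9)²) = √(457.960 + 222.010) = 26.1 km
  → nearest: 3 (16.1 km)
T at (-2.4, -7.5):
  1: √((-8.1)² + (-1.9)²) = √(65.610 + 3.610) = 8.3 km
  2: √((-5.6)² + (-0.6)²) = √(31.360 + 0.360) = 5.6 km
  3: √((3.7)² + (5.0)²) = √(13.690 + 25.000) = 6.2 km
  4: √((-8.8)² + (3.5)²) = √(77.440 + 12.250) = 9.5 km
  → nearest: 2 (5.6 km)

P→4; Q→3; R→4; S→3; T→2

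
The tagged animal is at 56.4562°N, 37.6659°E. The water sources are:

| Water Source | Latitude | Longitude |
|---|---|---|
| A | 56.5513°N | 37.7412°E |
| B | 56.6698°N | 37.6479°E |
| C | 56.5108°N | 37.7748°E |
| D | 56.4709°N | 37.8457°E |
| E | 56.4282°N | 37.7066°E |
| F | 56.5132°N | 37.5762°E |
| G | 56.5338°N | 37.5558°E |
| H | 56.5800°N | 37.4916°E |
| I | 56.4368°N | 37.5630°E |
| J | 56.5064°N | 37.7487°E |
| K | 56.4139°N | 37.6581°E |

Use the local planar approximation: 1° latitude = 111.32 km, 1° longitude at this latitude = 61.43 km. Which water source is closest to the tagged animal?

Distances from 56.4562°N, 37.6659°E:
A: 11.5530 km
B: 23.8036 km
C: 9.0386 km
D: 11.1657 km
E: 3.9958 km
F: 8.4039 km
G: 10.9712 km
H: 17.4520 km
I: 6.6799 km
J: 7.5565 km
K: 4.7332 km
Minimum: E at 3.9958 km.

E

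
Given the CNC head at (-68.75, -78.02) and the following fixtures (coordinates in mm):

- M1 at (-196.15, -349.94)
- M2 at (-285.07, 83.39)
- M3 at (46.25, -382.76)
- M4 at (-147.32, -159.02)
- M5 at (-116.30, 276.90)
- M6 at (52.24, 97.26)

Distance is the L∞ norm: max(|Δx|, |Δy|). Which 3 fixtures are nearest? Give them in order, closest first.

M4, M6, M2

Distances from (-68.75, -78.02):
M1: max(|-127.40|, |-271.92|) = 271.92 mm
M2: max(|-216.32|, |161.41|) = 216.32 mm
M3: max(|115.00|, |-304.74|) = 304.74 mm
M4: max(|-78.57|, |-81.00|) = 81.00 mm
M5: max(|-47.55|, |354.92|) = 354.92 mm
M6: max(|120.99|, |175.28|) = 175.28 mm
Sorted: M4 (81.00 mm) < M6 (175.28 mm) < M2 (216.32 mm) < M1 (271.92 mm) < M3 (304.74 mm) < …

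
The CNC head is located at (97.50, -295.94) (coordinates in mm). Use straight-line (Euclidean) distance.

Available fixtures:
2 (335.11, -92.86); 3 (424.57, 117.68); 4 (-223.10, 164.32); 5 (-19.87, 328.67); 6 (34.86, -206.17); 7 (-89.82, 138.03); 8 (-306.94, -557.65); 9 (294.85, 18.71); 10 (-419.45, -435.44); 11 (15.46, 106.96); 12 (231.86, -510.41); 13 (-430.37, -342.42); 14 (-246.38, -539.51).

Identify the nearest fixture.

6

Distances from (97.50, -295.94):
2: √((237.61)² + (203.08)²) = √(56458.5121 + 41241.4864) = 312.57 mm
3: √((327.07)² + (413.62)²) = √(106974.7849 + 171081.5044) = 527.31 mm
4: √((-320.60)² + (460.26)²) = √(102784.3600 + 211839.2676) = 560.91 mm
5: √((-117.37)² + (624.61)²) = √(13775.7169 + 390137.6521) = 635.54 mm
6: √((-62.64)² + (89.77)²) = √(3923.7696 + 8058.6529) = 109.46 mm
7: √((-187.32)² + (433.97)²) = √(35088.7824 + 188329.9609) = 472.67 mm
8: √((-404.44)² + (-261.71)²) = √(163571.7136 + 68492.1241) = 481.73 mm
9: √((197.35)² + (314.65)²) = √(38947.0225 + 99004.6225) = 371.42 mm
10: √((-516.95)² + (-139.50)²) = √(267237.3025 + 19460.2500) = 535.44 mm
11: √((-82.04)² + (402.90)²) = √(6730.5616 + 162328.4100) = 411.17 mm
12: √((134.36)² + (-214.47)²) = √(18052.6096 + 45997.3809) = 253.08 mm
13: √((-527.87)² + (-46.48)²) = √(278646.7369 + 2160.3904) = 529.91 mm
14: √((-343.88)² + (-243.57)²) = √(118253.4544 + 59326.3449) = 421.40 mm
Minimum: 6 at 109.46 mm.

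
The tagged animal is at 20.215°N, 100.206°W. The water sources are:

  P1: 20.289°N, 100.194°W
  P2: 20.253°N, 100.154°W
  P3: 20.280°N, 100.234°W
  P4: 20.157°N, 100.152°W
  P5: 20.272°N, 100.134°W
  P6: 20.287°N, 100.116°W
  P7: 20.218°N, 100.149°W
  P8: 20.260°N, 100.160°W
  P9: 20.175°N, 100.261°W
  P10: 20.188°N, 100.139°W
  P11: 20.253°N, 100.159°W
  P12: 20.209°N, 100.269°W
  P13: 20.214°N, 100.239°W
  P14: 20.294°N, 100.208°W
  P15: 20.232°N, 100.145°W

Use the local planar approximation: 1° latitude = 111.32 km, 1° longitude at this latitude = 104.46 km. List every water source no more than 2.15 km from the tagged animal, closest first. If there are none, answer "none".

Distances from 20.215°N, 100.206°W:
P1: √((0.074·111.32)² + (0.012·104.46)²) = √(67.85937 + 1.57131) = 8.333 km
P2: √((0.038·111.32)² + (0.052·104.46)²) = √(17.89425 + 29.50575) = 6.885 km
P3: √((0.065·111.32)² + (-0.028·104.46)²) = √(52.35680 + 8.55492) = 7.805 km
P4: √((-0.058·111.32)² + (0.054·104.46)²) = √(41.68717 + 31.81908) = 8.574 km
P5: √((0.057·111.32)² + (0.072·104.46)²) = √(40.26207 + 56.56725) = 9.840 km
P6: √((0.072·111.32)² + (0.090·104.46)²) = √(64.24087 + 88.38632) = 12.354 km
P7: √((0.003·111.32)² + (0.057·104.46)²) = √(0.11153 + 35.45274) = 5.964 km
P8: √((0.045·111.32)² + (0.046·104.46)²) = √(25.09409 + 23.08956) = 6.941 km
P9: √((-0.040·111.32)² + (-0.055·104.46)²) = √(19.82743 + 33.00847) = 7.269 km
P10: √((-0.027·111.32)² + (0.067·104.46)²) = √(9.03387 + 48.98348) = 7.617 km
P11: √((0.038·111.32)² + (0.047·104.46)²) = √(17.89425 + 24.10437) = 6.481 km
P12: √((-0.006·111.32)² + (-0.063·104.46)²) = √(0.44612 + 43.30930) = 6.615 km
P13: √((-0.001·111.32)² + (-0.033·104.46)²) = √(0.01239 + 11.88305) = 3.449 km
P14: √((0.079·111.32)² + (-0.002·104.46)²) = √(77.33936 + 0.04365) = 8.797 km
P15: √((0.017·111.32)² + (0.061·104.46)²) = √(3.58133 + 40.60315) = 6.647 km
Threshold 2.15 km: none within range.

none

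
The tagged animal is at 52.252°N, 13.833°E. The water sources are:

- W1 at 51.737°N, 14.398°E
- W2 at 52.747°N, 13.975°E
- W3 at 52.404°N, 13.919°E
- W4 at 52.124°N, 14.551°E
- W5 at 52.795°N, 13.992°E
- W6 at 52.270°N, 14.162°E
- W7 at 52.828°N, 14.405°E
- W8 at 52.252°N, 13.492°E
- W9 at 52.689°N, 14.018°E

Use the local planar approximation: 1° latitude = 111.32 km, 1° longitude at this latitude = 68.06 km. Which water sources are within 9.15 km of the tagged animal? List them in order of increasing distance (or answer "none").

none

Distances from 52.252°N, 13.833°E:
W1: √((-0.515·111.32)² + (0.565·68.06)²) = √(3286.70597 + 1478.70243) = 69.032 km
W2: √((0.495·111.32)² + (0.142·68.06)²) = √(3036.38469 + 93.40295) = 55.945 km
W3: √((0.152·111.32)² + (0.086·68.06)²) = √(286.30806 + 34.25948) = 17.904 km
W4: √((-0.128·111.32)² + (0.718·68.06)²) = √(203.03286 + 2387.99151) = 50.902 km
W5: √((0.543·111.32)² + (0.159·68.06)²) = √(3653.81079 + 117.10573) = 61.408 km
W6: √((0.018·111.32)² + (0.329·68.06)²) = √(4.01505 + 501.39002) = 22.481 km
W7: √((0.576·111.32)² + (0.572·68.06)²) = √(4111.41544 + 1515.56982) = 75.013 km
W8: √((0.000·111.32)² + (-0.341·68.06)²) = √(0.00000 + 538.63262) = 23.208 km
W9: √((0.437·111.32)² + (0.185·68.06)²) = √(2366.51504 + 158.53580) = 50.250 km
Threshold 9.15 km: none within range.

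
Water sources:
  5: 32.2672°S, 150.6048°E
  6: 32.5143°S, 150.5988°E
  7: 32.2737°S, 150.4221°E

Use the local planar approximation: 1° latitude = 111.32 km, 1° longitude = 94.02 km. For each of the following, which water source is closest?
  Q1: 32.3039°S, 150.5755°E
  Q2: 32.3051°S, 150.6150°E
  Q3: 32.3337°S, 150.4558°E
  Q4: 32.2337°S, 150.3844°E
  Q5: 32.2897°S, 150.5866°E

Q1→5; Q2→5; Q3→7; Q4→7; Q5→5

Q1 at 32.3039°S, 150.5755°E:
  5: 4.9274 km
  6: 23.5240 km
  7: 14.8093 km
  → nearest: 5 (4.9274 km)
Q2 at 32.3051°S, 150.6150°E:
  5: 4.3266 km
  6: 23.3379 km
  7: 18.4702 km
  → nearest: 5 (4.3266 km)
Q3 at 32.3337°S, 150.4558°E:
  5: 15.8446 km
  6: 24.1858 km
  7: 7.3926 km
  → nearest: 7 (7.3926 km)
Q4 at 32.2337°S, 150.3844°E:
  5: 21.0549 km
  6: 37.1760 km
  7: 5.6913 km
  → nearest: 7 (5.6913 km)
Q5 at 32.2897°S, 150.5866°E:
  5: 3.0334 km
  6: 25.0288 km
  7: 15.5685 km
  → nearest: 5 (3.0334 km)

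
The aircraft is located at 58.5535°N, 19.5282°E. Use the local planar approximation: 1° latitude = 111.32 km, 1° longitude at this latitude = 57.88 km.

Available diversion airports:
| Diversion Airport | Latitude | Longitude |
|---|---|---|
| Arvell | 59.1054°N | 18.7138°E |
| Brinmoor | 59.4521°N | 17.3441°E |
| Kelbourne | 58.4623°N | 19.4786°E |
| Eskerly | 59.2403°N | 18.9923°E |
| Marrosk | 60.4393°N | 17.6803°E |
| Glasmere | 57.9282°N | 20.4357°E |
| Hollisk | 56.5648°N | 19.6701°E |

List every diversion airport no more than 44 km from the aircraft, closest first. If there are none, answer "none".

Kelbourne

Distances from 58.5535°N, 19.5282°E:
Arvell: √((0.5519·111.32)² + (-0.8144·57.88)²) = √(3774.567389 + 2221.941267) = 77.4371 km
Brinmoor: √((0.8986·111.32)² + (-2.1841·57.88)²) = √(10006.431434 + 15980.931229) = 161.2060 km
Kelbourne: √((-0.0912·111.32)² + (-0.0496·57.88)²) = √(103.070901 + 8.241768) = 10.5505 km
Eskerly: √((0.6868·111.32)² + (-0.5359·57.88)²) = √(5845.302191 + 962.109624) = 82.5070 km
Marrosk: √((1.8858·111.32)² + (-1.8479·57.88)²) = √(44069.452812 + 11439.682624) = 235.6038 km
Glasmere: √((-0.6253·111.32)² + (0.9075·57.88)²) = √(4845.328794 + 2758.991181) = 87.2028 km
Hollisk: √((-1.9887·111.32)² + (0.1419·57.88)²) = √(49010.027116 + 67.456194) = 221.5344 km
Threshold 44 km: Kelbourne (10.5505 km) is within range.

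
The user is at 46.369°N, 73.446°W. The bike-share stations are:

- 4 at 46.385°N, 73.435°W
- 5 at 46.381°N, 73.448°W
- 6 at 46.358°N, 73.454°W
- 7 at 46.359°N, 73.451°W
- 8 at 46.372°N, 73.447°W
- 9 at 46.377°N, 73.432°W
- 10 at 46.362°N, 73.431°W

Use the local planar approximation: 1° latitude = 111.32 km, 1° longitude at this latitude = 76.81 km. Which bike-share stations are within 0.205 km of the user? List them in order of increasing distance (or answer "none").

Distances from 46.369°N, 73.446°W:
4: 1.971 km
5: 1.345 km
6: 1.370 km
7: 1.178 km
8: 0.343 km
9: 1.396 km
10: 1.391 km
Threshold 0.205 km: none within range.

none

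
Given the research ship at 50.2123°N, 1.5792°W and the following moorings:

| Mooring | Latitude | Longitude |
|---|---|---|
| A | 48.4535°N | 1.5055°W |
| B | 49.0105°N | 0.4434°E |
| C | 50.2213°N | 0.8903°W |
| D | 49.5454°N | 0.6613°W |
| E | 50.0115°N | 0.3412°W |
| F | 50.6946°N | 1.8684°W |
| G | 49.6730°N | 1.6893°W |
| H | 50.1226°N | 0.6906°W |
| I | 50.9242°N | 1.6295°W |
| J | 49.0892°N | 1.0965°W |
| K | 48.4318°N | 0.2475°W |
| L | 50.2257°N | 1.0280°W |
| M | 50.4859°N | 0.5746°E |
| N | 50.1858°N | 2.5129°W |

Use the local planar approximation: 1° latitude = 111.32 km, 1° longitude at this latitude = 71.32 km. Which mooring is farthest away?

K

Distances from 50.2123°N, 1.5792°W:
A: √((-1.7588·111.32)² + (0.0737·71.32)²) = √(38333.573733 + 27.628521) = 195.8602 km
B: √((-1.2018·111.32)² + (2.0226·71.32)²) = √(17898.259262 + 20808.591035) = 196.7406 km
C: √((0.0090·111.32)² + (0.6889·71.32)²) = √(1.003764 + 2413.987620) = 49.1426 km
D: √((-0.6669·111.32)² + (0.9179·71.32)²) = √(5511.474852 + 4285.617519) = 98.9803 km
E: √((-0.2008·111.32)² + (1.2380·71.32)²) = √(499.659113 + 7795.858690) = 91.0797 km
F: √((0.4823·111.32)² + (-0.2892·71.32)²) = √(2882.577014 + 425.421316) = 57.5152 km
G: √((-0.5393·111.32)² + (-0.1101·71.32)²) = √(3604.186336 + 61.659118) = 60.5462 km
H: √((-0.0897·111.32)² + (0.8886·71.32)²) = √(99.708293 + 4016.384541) = 64.1568 km
I: √((0.7119·111.32)² + (-0.0503·71.32)²) = √(6280.357720 + 12.869410) = 79.3299 km
J: √((-1.1231·111.32)² + (0.4827·71.32)²) = √(15630.873552 + 1185.160768) = 129.6767 km
K: √((-1.7805·111.32)² + (1.3317·71.32)²) = √(39285.325092 + 9020.600896) = 219.7861 km
L: √((0.0134·111.32)² + (0.5512·71.32)²) = √(2.225133 + 1545.400637) = 39.3399 km
M: √((0.2736·111.32)² + (2.1538·71.32)²) = √(927.638108 + 23595.729796) = 156.5994 km
N: √((-0.0265·111.32)² + (-0.9337·71.32)²) = √(8.702382 + 4434.425741) = 66.6568 km
Maximum: K at 219.7861 km.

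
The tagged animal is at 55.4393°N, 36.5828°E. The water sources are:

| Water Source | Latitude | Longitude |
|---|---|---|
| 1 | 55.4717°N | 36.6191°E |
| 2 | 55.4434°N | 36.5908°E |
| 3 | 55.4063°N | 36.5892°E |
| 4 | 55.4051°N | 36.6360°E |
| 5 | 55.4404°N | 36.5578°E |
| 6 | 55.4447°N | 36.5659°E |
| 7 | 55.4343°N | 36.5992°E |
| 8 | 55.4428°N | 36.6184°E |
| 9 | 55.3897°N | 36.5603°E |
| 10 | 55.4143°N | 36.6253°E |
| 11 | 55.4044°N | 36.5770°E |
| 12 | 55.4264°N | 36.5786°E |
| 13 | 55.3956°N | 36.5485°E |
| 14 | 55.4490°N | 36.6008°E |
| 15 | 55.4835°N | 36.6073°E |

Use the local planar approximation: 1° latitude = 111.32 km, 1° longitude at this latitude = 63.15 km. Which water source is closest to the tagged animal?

2

Distances from 55.4393°N, 36.5828°E:
1: 4.2736 km
2: 0.6808 km
3: 3.6957 km
4: 5.0775 km
5: 1.5835 km
6: 1.2249 km
7: 1.1758 km
8: 2.2817 km
9: 5.7014 km
10: 3.8663 km
11: 3.9023 km
12: 1.4603 km
13: 5.3251 km
14: 1.5678 km
15: 5.1579 km
Minimum: 2 at 0.6808 km.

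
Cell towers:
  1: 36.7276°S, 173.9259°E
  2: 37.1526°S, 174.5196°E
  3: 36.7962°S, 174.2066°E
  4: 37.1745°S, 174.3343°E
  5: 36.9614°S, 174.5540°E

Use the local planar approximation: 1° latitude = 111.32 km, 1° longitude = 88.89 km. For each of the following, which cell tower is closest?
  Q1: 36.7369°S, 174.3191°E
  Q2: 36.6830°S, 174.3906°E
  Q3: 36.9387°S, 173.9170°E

Q1 at 36.7369°S, 174.3191°E:
  1: 34.9669 km
  2: 49.5891 km
  3: 11.9825 km
  4: 48.7324 km
  5: 32.5661 km
  → nearest: 3 (11.9825 km)
Q2 at 36.6830°S, 174.3906°E:
  1: 41.6045 km
  2: 53.5187 km
  3: 20.6472 km
  4: 54.9422 km
  5: 34.2263 km
  → nearest: 3 (20.6472 km)
Q3 at 36.9387°S, 173.9170°E:
  1: 23.5130 km
  2: 58.6191 km
  3: 30.2377 km
  4: 45.4420 km
  5: 56.6793 km
  → nearest: 1 (23.5130 km)

Q1→3; Q2→3; Q3→1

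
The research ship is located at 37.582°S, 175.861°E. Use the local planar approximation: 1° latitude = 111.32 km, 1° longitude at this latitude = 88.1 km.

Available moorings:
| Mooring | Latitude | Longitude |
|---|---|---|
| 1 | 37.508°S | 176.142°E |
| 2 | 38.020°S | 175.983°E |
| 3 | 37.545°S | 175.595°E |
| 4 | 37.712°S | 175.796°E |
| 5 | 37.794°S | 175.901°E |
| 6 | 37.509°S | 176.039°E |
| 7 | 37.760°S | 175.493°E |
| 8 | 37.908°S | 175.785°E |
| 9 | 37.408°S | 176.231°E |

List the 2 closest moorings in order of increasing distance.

Distances from 37.582°S, 175.861°E:
1: √((0.074·111.32)² + (0.281·88.1)²) = √(67.85937 + 612.86449) = 26.091 km
2: √((-0.438·111.32)² + (0.122·88.1)²) = √(2377.35817 + 115.52380) = 49.929 km
3: √((0.037·111.32)² + (-0.266·88.1)²) = √(16.96484 + 549.18048) = 23.794 km
4: √((-0.130·111.32)² + (-0.065·88.1)²) = √(209.42721 + 32.79280) = 15.563 km
5: √((-0.212·111.32)² + (0.040·88.1)²) = √(556.95245 + 12.41858) = 23.861 km
6: √((0.073·111.32)² + (0.178·88.1)²) = √(66.03773 + 245.91885) = 17.662 km
7: √((-0.178·111.32)² + (-0.368·88.1)²) = √(392.63264 + 1051.10827) = 37.997 km
8: √((-0.326·111.32)² + (-0.076·88.1)²) = √(1316.98733 + 44.83106) = 36.903 km
9: √((0.174·111.32)² + (0.370·88.1)²) = √(375.18450 + 1062.56441) = 37.918 km
Sorted: 4 (15.563 km) < 6 (17.662 km) < 3 (23.794 km) < 5 (23.861 km) < …

4, 6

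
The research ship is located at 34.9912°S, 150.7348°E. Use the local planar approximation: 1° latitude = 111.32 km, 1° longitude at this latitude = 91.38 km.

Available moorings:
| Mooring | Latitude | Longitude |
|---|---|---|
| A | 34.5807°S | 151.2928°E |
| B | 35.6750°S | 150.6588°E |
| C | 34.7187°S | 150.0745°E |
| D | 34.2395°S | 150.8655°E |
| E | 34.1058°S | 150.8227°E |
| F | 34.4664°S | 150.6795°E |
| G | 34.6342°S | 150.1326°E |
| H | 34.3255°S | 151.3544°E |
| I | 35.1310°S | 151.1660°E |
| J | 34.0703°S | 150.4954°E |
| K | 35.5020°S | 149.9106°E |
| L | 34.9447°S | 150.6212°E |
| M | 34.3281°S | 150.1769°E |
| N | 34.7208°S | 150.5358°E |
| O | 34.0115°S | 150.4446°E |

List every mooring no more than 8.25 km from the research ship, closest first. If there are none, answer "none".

none

Distances from 34.9912°S, 150.7348°E:
A: 68.4703 km
B: 76.4368 km
C: 67.5344 km
D: 84.5273 km
E: 98.8895 km
F: 58.6389 km
G: 67.8790 km
H: 93.2597 km
I: 42.3650 km
J: 104.8228 km
K: 94.3701 km
L: 11.5998 km
M: 89.7101 km
N: 35.1674 km
O: 112.2380 km
Threshold 8.25 km: none within range.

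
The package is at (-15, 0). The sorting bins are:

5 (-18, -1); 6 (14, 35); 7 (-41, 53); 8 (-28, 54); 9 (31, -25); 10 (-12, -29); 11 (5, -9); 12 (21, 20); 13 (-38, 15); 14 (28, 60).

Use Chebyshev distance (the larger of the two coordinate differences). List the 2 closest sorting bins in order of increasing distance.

5, 11

Distances from (-15, 0):
5: 3
6: 35
7: 53
8: 54
9: 46
10: 29
11: 20
12: 36
13: 23
14: 60
Sorted: 5 (3) < 11 (20) < 13 (23) < 10 (29) < …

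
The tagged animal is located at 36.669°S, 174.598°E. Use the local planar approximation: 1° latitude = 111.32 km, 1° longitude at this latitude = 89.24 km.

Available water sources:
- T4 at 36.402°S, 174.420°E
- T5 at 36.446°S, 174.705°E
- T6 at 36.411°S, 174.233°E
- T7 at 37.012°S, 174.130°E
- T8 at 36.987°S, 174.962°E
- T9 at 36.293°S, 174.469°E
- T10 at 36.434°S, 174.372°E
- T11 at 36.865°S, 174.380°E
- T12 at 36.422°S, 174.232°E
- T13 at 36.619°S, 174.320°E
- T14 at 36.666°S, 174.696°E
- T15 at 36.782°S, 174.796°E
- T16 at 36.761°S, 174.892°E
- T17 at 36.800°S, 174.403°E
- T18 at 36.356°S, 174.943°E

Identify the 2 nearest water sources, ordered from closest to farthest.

Distances from 36.669°S, 174.598°E:
T4: 33.701 km
T5: 26.597 km
T6: 43.426 km
T7: 56.588 km
T8: 48.045 km
T9: 43.411 km
T10: 33.032 km
T11: 29.232 km
T12: 42.695 km
T13: 25.425 km
T14: 8.752 km
T15: 21.690 km
T16: 28.165 km
T17: 22.704 km
T18: 46.497 km
Sorted: T14 (8.752 km) < T15 (21.690 km) < T17 (22.704 km) < T13 (25.425 km) < …

T14, T15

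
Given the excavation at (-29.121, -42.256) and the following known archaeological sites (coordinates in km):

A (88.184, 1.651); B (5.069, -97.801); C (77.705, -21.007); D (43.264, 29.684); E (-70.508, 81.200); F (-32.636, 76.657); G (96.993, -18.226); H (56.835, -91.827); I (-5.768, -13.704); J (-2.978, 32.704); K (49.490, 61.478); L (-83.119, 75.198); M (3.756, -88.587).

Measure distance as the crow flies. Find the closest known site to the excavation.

I

Distances from (-29.121, -42.256):
A: 125.253 km
B: 65.224 km
C: 108.919 km
D: 102.054 km
E: 130.209 km
F: 118.965 km
G: 128.383 km
H: 99.226 km
I: 36.886 km
J: 79.388 km
K: 130.155 km
L: 129.272 km
M: 56.811 km
Minimum: I at 36.886 km.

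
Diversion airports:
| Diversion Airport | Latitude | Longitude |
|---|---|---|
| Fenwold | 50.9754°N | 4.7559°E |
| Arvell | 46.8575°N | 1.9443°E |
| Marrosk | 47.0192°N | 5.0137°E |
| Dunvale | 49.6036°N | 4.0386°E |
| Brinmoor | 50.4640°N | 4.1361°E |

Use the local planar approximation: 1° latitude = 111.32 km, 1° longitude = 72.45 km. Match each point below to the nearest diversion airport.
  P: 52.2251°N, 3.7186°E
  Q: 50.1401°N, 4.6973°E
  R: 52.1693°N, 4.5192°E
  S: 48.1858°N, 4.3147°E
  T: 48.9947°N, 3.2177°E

P→Fenwold; Q→Brinmoor; R→Fenwold; S→Marrosk; T→Dunvale

P at 52.2251°N, 3.7186°E:
  Fenwold: √((-1.2497·111.32)² + (1.0373·72.45)²) = √(19353.429508 + 5647.880971) = 158.1180 km
  Arvell: √((-5.3676·111.32)² + (-1.7743·72.45)²) = √(357031.622691 + 16524.597302) = 611.1925 km
  Marrosk: √((-5.2059·111.32)² + (1.2951·72.45)²) = √(335844.343724 + 8804.067962) = 587.0676 km
  Dunvale: √((-2.6215·111.32)² + (0.3200·72.45)²) = √(85162.052412 + 537.497856) = 292.7449 km
  Brinmoor: √((-1.7611·111.32)² + (0.4175·72.45)²) = √(38433.897668 + 914.933942) = 198.3654 km
  → nearest: Fenwold (158.1180 km)
Q at 50.1401°N, 4.6973°E:
  Fenwold: √((0.8353·111.32)² + (0.0586·72.45)²) = √(8646.321063 + 18.024865) = 93.0825 km
  Arvell: √((-3.2826·111.32)² + (-2.7530·72.45)²) = √(133531.068948 + 39782.237189) = 416.3091 km
  Marrosk: √((-3.1209·111.32)² + (0.3164·72.45)²) = √(120699.675288 + 525.472181) = 348.1740 km
  Dunvale: √((-0.5365·111.32)² + (-0.6587·72.45)²) = √(3566.858229 + 2277.467072) = 76.4482 km
  Brinmoor: √((0.3239·111.32)² + (-0.5612·72.45)²) = √(1300.074654 + 1653.149402) = 54.3436 km
  → nearest: Brinmoor (54.3436 km)
R at 52.1693°N, 4.5192°E:
  Fenwold: √((-1.1939·111.32)² + (0.2367·72.45)²) = √(17663.725203 + 294.085286) = 134.0068 km
  Arvell: √((-5.3118·111.32)² + (-2.5749·72.45)²) = √(349647.014669 + 34801.464018) = 620.0391 km
  Marrosk: √((-5.1501·111.32)² + (0.4945·72.45)²) = √(328683.360835 + 1283.539894) = 574.4275 km
  Dunvale: √((-2.5657·111.32)² + (-0.4806·72.45)²) = √(81575.199337 + 1212.395491) = 287.7283 km
  Brinmoor: √((-1.7053·111.32)² + (-0.3831·72.45)²) = √(36036.946037 + 770.373054) = 191.8523 km
  → nearest: Fenwold (134.0068 km)
S at 48.1858°N, 4.3147°E:
  Fenwold: √((2.7896·111.32)² + (0.4412·72.45)²) = √(96434.018377 + 1021.757389) = 312.1791 km
  Arvell: √((-1.3283·111.32)² + (-2.3704·72.45)²) = √(21864.459237 + 29493.075091) = 226.6220 km
  Marrosk: √((-1.1666·111.32)² + (0.6990·72.45)²) = √(16865.155100 + 2564.667871) = 139.3909 km
  Dunvale: √((1.4178·111.32)² + (-0.2761·72.45)²) = √(24910.149808 + 400.137812) = 159.0921 km
  Brinmoor: √((2.2782·111.32)² + (-0.1786·72.45)²) = √(64317.638498 + 167.432472) = 253.9391 km
  → nearest: Marrosk (139.3909 km)
T at 48.9947°N, 3.2177°E:
  Fenwold: √((1.9807·111.32)² + (1.5382·72.45)²) = √(48616.512156 + 12419.450866) = 247.0546 km
  Arvell: √((-2.1372·111.32)² + (-1.2734·72.45)²) = √(56602.645055 + 8511.507196) = 255.1747 km
  Marrosk: √((-1.9755·111.32)² + (1.7960·72.45)²) = √(48361.578028 + 16931.266448) = 255.5246 km
  Dunvale: √((0.6089·111.32)² + (0.8209·72.45)²) = √(4594.500926 + 3537.181060) = 90.1758 km
  Brinmoor: √((1.4693·111.32)² + (0.9184·72.45)²) = √(26752.683555 + 4427.316090) = 176.5786 km
  → nearest: Dunvale (90.1758 km)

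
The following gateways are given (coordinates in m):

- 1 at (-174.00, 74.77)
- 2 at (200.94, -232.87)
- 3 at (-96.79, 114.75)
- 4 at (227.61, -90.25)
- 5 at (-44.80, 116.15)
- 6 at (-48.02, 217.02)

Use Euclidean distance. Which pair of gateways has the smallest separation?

Pairwise distances:
3–5: 52.01 m
1–3: 86.95 m
5–6: 100.92 m
3–6: 113.30 m
1–5: 135.66 m
2–4: 145.09 m
1–6: 190.02 m
4–5: 341.77 m
3–4: 383.75 m
4–6: 412.78 m
2–5: 426.85 m
1–4: 434.19 m
2–3: 457.69 m
1–2: 485.00 m
2–6: 514.18 m
Closest pair: 3–5 at 52.01 m.

3 and 5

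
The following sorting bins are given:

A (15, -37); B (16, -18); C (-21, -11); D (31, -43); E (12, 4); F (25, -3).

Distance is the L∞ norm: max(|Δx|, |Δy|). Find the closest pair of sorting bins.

E and F

Pairwise distances:
E–F: 13
B–F: 15
A–D: 16
A–B: 19
B–E: 22
B–D: 25
C–E: 33
A–F: 34
A–C: 36
B–C: 37
D–F: 40
A–E: 41
C–F: 46
D–E: 47
C–D: 52
Closest pair: E–F at 13.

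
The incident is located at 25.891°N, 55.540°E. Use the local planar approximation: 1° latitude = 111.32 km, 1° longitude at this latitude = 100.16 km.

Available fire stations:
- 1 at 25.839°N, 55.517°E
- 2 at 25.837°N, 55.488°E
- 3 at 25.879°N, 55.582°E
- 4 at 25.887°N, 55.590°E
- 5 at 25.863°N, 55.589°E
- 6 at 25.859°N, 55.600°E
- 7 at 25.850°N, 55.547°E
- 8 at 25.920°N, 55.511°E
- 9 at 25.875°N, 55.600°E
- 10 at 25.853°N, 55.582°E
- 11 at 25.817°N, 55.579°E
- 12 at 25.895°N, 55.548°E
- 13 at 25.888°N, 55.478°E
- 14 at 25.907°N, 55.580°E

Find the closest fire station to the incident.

12

Distances from 25.891°N, 55.540°E:
1: 6.230 km
2: 7.954 km
3: 4.414 km
4: 5.028 km
5: 5.814 km
6: 6.986 km
7: 4.618 km
8: 4.343 km
9: 6.268 km
10: 5.966 km
11: 9.117 km
12: 0.917 km
13: 6.219 km
14: 4.384 km
Minimum: 12 at 0.917 km.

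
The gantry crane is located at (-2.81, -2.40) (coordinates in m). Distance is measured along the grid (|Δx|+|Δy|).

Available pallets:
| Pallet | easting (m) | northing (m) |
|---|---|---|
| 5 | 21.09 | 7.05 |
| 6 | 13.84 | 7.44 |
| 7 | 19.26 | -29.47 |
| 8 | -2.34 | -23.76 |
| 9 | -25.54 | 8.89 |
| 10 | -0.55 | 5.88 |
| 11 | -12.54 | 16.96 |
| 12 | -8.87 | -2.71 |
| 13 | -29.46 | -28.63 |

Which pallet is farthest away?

Distances from (-2.81, -2.40):
5: 33.35 m
6: 26.49 m
7: 49.14 m
8: 21.83 m
9: 34.02 m
10: 10.54 m
11: 29.09 m
12: 6.37 m
13: 52.88 m
Maximum: 13 at 52.88 m.

13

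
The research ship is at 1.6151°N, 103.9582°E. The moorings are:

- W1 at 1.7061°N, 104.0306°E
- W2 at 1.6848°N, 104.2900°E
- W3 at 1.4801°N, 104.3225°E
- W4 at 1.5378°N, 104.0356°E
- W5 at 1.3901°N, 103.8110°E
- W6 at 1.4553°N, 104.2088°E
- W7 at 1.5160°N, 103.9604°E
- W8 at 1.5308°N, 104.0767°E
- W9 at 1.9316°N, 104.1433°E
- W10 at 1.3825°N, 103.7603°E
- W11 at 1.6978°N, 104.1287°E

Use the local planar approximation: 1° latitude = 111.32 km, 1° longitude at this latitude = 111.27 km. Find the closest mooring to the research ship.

W7

Distances from 1.6151°N, 103.9582°E:
W1: 12.9429 km
W2: 37.7259 km
W3: 43.2318 km
W4: 12.1745 km
W5: 29.9269 km
W6: 33.0753 km
W7: 11.0345 km
W8: 16.1840 km
W9: 40.8111 km
W10: 33.9904 km
W11: 21.0873 km
Minimum: W7 at 11.0345 km.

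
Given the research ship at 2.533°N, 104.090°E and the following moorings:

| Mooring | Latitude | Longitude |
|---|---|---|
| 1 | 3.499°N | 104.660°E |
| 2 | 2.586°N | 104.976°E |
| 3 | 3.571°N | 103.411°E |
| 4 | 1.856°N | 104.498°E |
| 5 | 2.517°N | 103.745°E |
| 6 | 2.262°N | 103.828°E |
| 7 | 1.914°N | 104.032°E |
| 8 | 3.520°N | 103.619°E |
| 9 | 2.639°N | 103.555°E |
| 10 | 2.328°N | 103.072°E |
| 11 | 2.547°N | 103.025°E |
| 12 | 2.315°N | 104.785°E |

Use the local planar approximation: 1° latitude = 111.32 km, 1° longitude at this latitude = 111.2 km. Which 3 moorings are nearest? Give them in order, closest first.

5, 6, 9

Distances from 2.533°N, 104.090°E:
1: 124.825 km
2: 98.700 km
3: 138.032 km
4: 87.966 km
5: 38.405 km
6: 41.939 km
7: 69.208 km
8: 121.718 km
9: 60.651 km
10: 115.479 km
11: 118.438 km
12: 81.005 km
Sorted: 5 (38.405 km) < 6 (41.939 km) < 9 (60.651 km) < 7 (69.208 km) < 12 (81.005 km) < …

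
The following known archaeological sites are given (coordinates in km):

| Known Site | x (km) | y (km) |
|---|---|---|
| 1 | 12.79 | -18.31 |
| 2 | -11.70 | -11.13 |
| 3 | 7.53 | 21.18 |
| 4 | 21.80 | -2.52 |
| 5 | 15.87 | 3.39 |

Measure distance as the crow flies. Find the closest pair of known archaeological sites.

Pairwise distances:
4–5: 8.37 km
1–4: 18.18 km
3–5: 19.65 km
1–5: 21.92 km
1–2: 25.52 km
3–4: 27.66 km
2–5: 31.16 km
2–4: 34.59 km
2–3: 37.60 km
1–3: 39.84 km
Closest pair: 4–5 at 8.37 km.

4 and 5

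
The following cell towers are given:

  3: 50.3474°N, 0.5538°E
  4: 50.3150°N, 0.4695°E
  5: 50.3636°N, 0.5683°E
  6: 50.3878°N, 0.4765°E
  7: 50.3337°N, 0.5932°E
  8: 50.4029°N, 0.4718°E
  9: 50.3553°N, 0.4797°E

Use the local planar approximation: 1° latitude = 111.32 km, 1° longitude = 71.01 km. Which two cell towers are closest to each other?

Pairwise distances:
3–4: 6.9888 km
3–5: 2.0766 km
3–6: 7.0962 km
3–7: 3.1865 km
3–8: 8.4898 km
3–9: 5.3348 km
4–5: 8.8595 km
4–6: 8.1193 km
4–7: 9.0272 km
4–8: 9.7864 km
4–9: 4.5443 km
5–6: 7.0534 km
5–7: 3.7690 km
5–8: 8.1299 km
5–9: 6.3590 km
6–7: 10.2441 km
6–8: 1.7137 km
6–9: 3.6250 km
7–8: 11.5610 km
7–9: 8.4107 km
8–9: 5.3284 km
Closest pair: 6–8 at 1.7137 km.

6 and 8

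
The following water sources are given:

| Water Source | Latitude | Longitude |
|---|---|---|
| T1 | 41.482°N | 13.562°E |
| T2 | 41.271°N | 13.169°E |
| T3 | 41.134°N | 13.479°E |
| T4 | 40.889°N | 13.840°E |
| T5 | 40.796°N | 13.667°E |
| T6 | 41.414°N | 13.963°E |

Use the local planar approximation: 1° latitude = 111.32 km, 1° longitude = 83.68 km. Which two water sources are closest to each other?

T4 and T5

Pairwise distances:
T1–T2: 40.413 km
T1–T3: 39.357 km
T1–T4: 69.992 km
T1–T5: 76.869 km
T1–T6: 34.399 km
T2–T3: 30.092 km
T2–T4: 70.435 km
T2–T5: 67.324 km
T2–T6: 68.322 km
T3–T4: 40.699 km
T3–T5: 40.783 km
T3–T6: 51.107 km
T4–T5: 17.798 km
T4–T6: 59.342 km
T5–T6: 73.119 km
Closest pair: T4–T5 at 17.798 km.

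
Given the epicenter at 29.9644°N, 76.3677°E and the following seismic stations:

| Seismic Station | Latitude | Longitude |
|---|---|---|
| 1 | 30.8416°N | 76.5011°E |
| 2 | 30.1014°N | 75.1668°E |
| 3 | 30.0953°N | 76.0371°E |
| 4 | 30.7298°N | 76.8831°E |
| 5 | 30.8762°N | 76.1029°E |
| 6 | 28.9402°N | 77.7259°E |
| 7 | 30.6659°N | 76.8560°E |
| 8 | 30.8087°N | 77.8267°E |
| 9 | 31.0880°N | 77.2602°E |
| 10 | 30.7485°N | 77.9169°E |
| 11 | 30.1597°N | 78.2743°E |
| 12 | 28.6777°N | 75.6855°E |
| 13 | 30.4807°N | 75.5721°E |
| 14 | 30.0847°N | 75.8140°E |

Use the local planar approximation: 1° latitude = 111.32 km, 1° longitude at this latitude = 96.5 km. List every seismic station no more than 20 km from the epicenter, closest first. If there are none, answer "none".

none

Distances from 29.9644°N, 76.3677°E:
1: √((0.8772·111.32)² + (0.1334·96.5)²) = √(9535.503751 + 165.716704) = 98.4948 km
2: √((0.1370·111.32)² + (-1.2009·96.5)²) = √(232.588121 + 13429.762003) = 116.8861 km
3: √((0.1309·111.32)² + (-0.3306·96.5)²) = √(212.337006 + 1017.795028) = 35.0732 km
4: √((0.7654·111.32)² + (0.5154·96.5)²) = √(7259.777510 + 2473.679643) = 98.6583 km
5: √((0.9118·111.32)² + (-0.2648·96.5)²) = √(10302.569930 + 652.966030) = 104.6687 km
6: √((-1.0242·111.32)² + (1.3582·96.5)²) = √(12999.179426 + 17178.374996) = 173.7169 km
7: √((0.7015·111.32)² + (0.4883·96.5)²) = √(6098.201157 + 2220.383929) = 91.2063 km
8: √((0.8443·111.32)² + (1.4590·96.5)²) = √(8833.645645 + 19822.809642) = 169.2822 km
9: √((1.1236·111.32)² + (0.8925·96.5)²) = √(15644.794265 + 7417.730939) = 151.8635 km
10: √((0.7841·111.32)² + (1.5492·96.5)²) = √(7618.847891 + 22349.592205) = 173.1140 km
11: √((0.1953·111.32)² + (1.9066·96.5)²) = √(472.662211 + 33851.179372) = 185.2669 km
12: √((-1.2867·111.32)² + (-0.6822·96.5)²) = √(20516.392418 + 4333.891723) = 157.6397 km
13: √((0.5163·111.32)² + (-0.7956·96.5)²) = √(3303.319989 + 5894.462045) = 95.9051 km
14: √((0.1203·111.32)² + (-0.5537·96.5)²) = √(179.340200 + 2854.983967) = 55.0847 km
Threshold 20 km: none within range.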